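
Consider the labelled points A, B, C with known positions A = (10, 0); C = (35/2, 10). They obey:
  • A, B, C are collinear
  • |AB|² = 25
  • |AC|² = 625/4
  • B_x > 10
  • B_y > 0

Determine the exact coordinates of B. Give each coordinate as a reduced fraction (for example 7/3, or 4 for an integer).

1. B_x = 13  [[A, B, C are collinear ⇒ 10x-15/2y-100=0] ∩ [|B−(10, 0)|²=25]]
2. B_y = 4  [[A, B, C are collinear ⇒ 10x-15/2y-100=0] ∩ [|B−(10, 0)|²=25]]
   so B = (13, 4)

B = (13, 4)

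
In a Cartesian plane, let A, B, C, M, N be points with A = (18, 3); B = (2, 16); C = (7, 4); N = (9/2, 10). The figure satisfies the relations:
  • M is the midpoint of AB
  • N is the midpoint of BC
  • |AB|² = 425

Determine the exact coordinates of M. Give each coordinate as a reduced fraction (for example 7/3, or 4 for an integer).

M = (10, 19/2)

1. M_x = 10  [2·M = A+B = (18, 3)+(2, 16)]
2. M_y = 19/2  [2·M = A+B = (18, 3)+(2, 16)]
   so M = (10, 19/2)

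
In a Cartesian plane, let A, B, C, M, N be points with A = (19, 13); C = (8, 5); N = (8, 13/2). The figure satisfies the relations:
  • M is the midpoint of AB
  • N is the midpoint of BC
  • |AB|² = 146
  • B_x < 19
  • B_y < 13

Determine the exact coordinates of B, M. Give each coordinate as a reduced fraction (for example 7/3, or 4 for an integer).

B = (8, 8)
M = (27/2, 21/2)

1. B_x = 8  [B = 2·N−C = 2·(8, 13/2)−(8, 5)]
2. B_y = 8  [B = 2·N−C = 2·(8, 13/2)−(8, 5)]
   so B = (8, 8)
3. M_x = 27/2  [2·M = A+B = (19, 13)+(8, 8)]
4. M_y = 21/2  [2·M = A+B = (19, 13)+(8, 8)]
   so M = (27/2, 21/2)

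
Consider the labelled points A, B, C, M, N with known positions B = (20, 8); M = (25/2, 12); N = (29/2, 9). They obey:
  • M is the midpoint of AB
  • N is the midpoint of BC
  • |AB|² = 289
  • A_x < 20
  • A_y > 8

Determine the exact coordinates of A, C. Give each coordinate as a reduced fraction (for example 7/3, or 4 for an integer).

A = (5, 16)
C = (9, 10)

1. A_x = 5  [A = 2·M−B = 2·(25/2, 12)−(20, 8)]
2. A_y = 16  [A = 2·M−B = 2·(25/2, 12)−(20, 8)]
   so A = (5, 16)
3. C_x = 9  [C = 2·N−B = 2·(29/2, 9)−(20, 8)]
4. C_y = 10  [C = 2·N−B = 2·(29/2, 9)−(20, 8)]
   so C = (9, 10)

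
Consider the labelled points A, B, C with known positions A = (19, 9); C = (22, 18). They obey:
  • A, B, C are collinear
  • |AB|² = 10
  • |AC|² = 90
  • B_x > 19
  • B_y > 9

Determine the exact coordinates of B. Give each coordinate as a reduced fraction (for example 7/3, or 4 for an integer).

B = (20, 12)

1. B_x = 20  [[A, B, C are collinear ⇒ 9x-3y-144=0] ∩ [|B−(19, 9)|²=10]]
2. B_y = 12  [[A, B, C are collinear ⇒ 9x-3y-144=0] ∩ [|B−(19, 9)|²=10]]
   so B = (20, 12)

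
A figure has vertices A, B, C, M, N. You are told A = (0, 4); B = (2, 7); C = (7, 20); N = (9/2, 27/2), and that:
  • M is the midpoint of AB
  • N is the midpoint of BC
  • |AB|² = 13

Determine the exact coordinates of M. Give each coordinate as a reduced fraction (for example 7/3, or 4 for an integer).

M = (1, 11/2)

1. M_x = 1  [2·M = A+B = (0, 4)+(2, 7)]
2. M_y = 11/2  [2·M = A+B = (0, 4)+(2, 7)]
   so M = (1, 11/2)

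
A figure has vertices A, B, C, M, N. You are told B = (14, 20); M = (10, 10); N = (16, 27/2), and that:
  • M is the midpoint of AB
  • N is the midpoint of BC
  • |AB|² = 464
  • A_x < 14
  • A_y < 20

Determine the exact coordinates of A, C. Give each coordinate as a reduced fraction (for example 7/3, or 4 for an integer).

A = (6, 0)
C = (18, 7)

1. A_x = 6  [A = 2·M−B = 2·(10, 10)−(14, 20)]
2. A_y = 0  [A = 2·M−B = 2·(10, 10)−(14, 20)]
   so A = (6, 0)
3. C_x = 18  [C = 2·N−B = 2·(16, 27/2)−(14, 20)]
4. C_y = 7  [C = 2·N−B = 2·(16, 27/2)−(14, 20)]
   so C = (18, 7)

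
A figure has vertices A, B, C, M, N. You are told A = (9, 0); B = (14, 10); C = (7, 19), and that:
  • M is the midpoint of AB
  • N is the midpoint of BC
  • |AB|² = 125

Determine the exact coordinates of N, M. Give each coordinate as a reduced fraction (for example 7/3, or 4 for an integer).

N = (21/2, 29/2)
M = (23/2, 5)

1. M_x = 23/2  [2·M = A+B = (9, 0)+(14, 10)]
2. M_y = 5  [2·M = A+B = (9, 0)+(14, 10)]
   so M = (23/2, 5)
3. N_x = 21/2  [2·N = B+C = (14, 10)+(7, 19)]
4. N_y = 29/2  [2·N = B+C = (14, 10)+(7, 19)]
   so N = (21/2, 29/2)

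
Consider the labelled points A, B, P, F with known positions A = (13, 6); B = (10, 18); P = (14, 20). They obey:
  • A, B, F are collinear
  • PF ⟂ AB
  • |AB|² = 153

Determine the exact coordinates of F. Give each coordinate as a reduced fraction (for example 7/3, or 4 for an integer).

1. F_x = 166/17  [[A, B, F are collinear ⇒ -12x-3y+174=0] ∩ [PF ⟂ AB ⇒ -3x+12y-198=0]]
2. F_y = 322/17  [[A, B, F are collinear ⇒ -12x-3y+174=0] ∩ [PF ⟂ AB ⇒ -3x+12y-198=0]]
   so F = (166/17, 322/17)

F = (166/17, 322/17)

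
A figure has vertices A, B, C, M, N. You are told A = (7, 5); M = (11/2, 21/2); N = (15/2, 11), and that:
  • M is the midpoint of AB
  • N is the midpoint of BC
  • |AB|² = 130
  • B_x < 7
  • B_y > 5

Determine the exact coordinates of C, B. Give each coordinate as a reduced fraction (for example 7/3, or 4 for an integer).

1. B_x = 4  [B = 2·M−A = 2·(11/2, 21/2)−(7, 5)]
2. B_y = 16  [B = 2·M−A = 2·(11/2, 21/2)−(7, 5)]
   so B = (4, 16)
3. C_x = 11  [C = 2·N−B = 2·(15/2, 11)−(4, 16)]
4. C_y = 6  [C = 2·N−B = 2·(15/2, 11)−(4, 16)]
   so C = (11, 6)

C = (11, 6)
B = (4, 16)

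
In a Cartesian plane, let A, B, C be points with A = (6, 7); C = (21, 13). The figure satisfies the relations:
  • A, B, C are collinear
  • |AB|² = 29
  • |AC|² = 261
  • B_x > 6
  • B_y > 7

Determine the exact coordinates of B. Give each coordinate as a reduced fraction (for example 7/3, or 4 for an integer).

B = (11, 9)

1. B_x = 11  [[A, B, C are collinear ⇒ 6x-15y+69=0] ∩ [|B−(6, 7)|²=29]]
2. B_y = 9  [[A, B, C are collinear ⇒ 6x-15y+69=0] ∩ [|B−(6, 7)|²=29]]
   so B = (11, 9)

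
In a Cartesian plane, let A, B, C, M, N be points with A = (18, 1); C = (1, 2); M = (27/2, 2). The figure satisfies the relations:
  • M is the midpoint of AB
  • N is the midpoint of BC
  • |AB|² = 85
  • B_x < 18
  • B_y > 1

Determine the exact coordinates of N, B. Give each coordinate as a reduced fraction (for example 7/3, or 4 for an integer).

1. B_x = 9  [B = 2·M−A = 2·(27/2, 2)−(18, 1)]
2. B_y = 3  [B = 2·M−A = 2·(27/2, 2)−(18, 1)]
   so B = (9, 3)
3. N_x = 5  [2·N = B+C = (9, 3)+(1, 2)]
4. N_y = 5/2  [2·N = B+C = (9, 3)+(1, 2)]
   so N = (5, 5/2)

N = (5, 5/2)
B = (9, 3)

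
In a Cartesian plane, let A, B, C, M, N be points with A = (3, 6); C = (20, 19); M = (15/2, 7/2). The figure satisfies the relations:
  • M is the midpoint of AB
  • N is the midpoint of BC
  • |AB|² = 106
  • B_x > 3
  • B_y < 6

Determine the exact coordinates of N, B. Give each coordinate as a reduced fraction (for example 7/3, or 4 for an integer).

N = (16, 10)
B = (12, 1)

1. B_x = 12  [B = 2·M−A = 2·(15/2, 7/2)−(3, 6)]
2. B_y = 1  [B = 2·M−A = 2·(15/2, 7/2)−(3, 6)]
   so B = (12, 1)
3. N_x = 16  [2·N = B+C = (12, 1)+(20, 19)]
4. N_y = 10  [2·N = B+C = (12, 1)+(20, 19)]
   so N = (16, 10)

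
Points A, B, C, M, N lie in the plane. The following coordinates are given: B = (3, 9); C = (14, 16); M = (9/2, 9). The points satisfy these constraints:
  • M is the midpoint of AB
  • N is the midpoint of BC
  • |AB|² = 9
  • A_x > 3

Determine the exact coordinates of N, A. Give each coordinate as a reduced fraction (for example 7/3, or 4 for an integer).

N = (17/2, 25/2)
A = (6, 9)

1. A_x = 6  [A = 2·M−B = 2·(9/2, 9)−(3, 9)]
2. A_y = 9  [A = 2·M−B = 2·(9/2, 9)−(3, 9)]
   so A = (6, 9)
3. N_x = 17/2  [2·N = B+C = (3, 9)+(14, 16)]
4. N_y = 25/2  [2·N = B+C = (3, 9)+(14, 16)]
   so N = (17/2, 25/2)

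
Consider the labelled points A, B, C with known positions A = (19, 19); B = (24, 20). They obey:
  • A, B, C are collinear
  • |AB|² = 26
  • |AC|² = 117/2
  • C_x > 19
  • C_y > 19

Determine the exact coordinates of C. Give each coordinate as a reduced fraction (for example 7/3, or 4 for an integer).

C = (53/2, 41/2)

1. C_x = 53/2  [[A, B, C are collinear ⇒ -1x+5y-76=0] ∩ [|C−(19, 19)|²=117/2]]
2. C_y = 41/2  [[A, B, C are collinear ⇒ -1x+5y-76=0] ∩ [|C−(19, 19)|²=117/2]]
   so C = (53/2, 41/2)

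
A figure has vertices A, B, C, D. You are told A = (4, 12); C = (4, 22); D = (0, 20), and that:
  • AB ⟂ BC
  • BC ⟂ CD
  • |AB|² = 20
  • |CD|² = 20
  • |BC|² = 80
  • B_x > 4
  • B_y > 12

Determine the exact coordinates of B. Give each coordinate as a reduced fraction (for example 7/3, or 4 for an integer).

1. B_x = 8  [[BC ⟂ CD ⇒ 4x+2y-60=0] ∩ [|B−(4, 12)|²=20]]
2. B_y = 14  [[BC ⟂ CD ⇒ 4x+2y-60=0] ∩ [|B−(4, 12)|²=20]]
   so B = (8, 14)

B = (8, 14)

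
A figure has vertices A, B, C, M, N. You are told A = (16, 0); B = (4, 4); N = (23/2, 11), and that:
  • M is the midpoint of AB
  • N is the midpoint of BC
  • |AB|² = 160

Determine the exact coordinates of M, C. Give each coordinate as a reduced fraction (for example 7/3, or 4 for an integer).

M = (10, 2)
C = (19, 18)

1. M_x = 10  [2·M = A+B = (16, 0)+(4, 4)]
2. M_y = 2  [2·M = A+B = (16, 0)+(4, 4)]
   so M = (10, 2)
3. C_x = 19  [C = 2·N−B = 2·(23/2, 11)−(4, 4)]
4. C_y = 18  [C = 2·N−B = 2·(23/2, 11)−(4, 4)]
   so C = (19, 18)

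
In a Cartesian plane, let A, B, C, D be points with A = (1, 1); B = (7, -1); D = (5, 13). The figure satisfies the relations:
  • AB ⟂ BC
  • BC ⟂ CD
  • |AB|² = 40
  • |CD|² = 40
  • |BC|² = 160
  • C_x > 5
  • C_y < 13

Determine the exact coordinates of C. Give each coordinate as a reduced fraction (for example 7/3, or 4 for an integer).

1. C_x = 11  [[AB ⟂ BC ⇒ 6x-2y-44=0] ∩ [|C−(5, 13)|²=40]]
2. C_y = 11  [[AB ⟂ BC ⇒ 6x-2y-44=0] ∩ [|C−(5, 13)|²=40]]
   so C = (11, 11)

C = (11, 11)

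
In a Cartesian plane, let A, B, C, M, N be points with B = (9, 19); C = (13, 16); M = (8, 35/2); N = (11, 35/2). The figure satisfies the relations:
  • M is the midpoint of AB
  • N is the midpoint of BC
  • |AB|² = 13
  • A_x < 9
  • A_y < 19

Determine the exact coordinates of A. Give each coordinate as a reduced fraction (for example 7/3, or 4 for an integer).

1. A_x = 7  [A = 2·M−B = 2·(8, 35/2)−(9, 19)]
2. A_y = 16  [A = 2·M−B = 2·(8, 35/2)−(9, 19)]
   so A = (7, 16)

A = (7, 16)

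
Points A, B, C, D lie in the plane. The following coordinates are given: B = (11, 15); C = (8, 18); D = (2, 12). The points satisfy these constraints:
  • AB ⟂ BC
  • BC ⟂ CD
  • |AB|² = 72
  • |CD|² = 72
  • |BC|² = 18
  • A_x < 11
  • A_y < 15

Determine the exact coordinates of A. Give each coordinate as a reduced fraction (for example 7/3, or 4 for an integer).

1. A_x = 5  [[AB ⟂ BC ⇒ 3x-3y+12=0] ∩ [|A−(11, 15)|²=72]]
2. A_y = 9  [[AB ⟂ BC ⇒ 3x-3y+12=0] ∩ [|A−(11, 15)|²=72]]
   so A = (5, 9)

A = (5, 9)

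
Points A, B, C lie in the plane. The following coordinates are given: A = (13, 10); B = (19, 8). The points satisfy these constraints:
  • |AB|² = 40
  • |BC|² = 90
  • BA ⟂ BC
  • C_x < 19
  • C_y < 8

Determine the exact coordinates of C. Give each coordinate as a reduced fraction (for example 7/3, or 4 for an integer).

1. C_x = 16  [[BA ⟂ BC ⇒ -6x+2y+98=0] ∩ [|C−(19, 8)|²=90]]
2. C_y = -1  [[BA ⟂ BC ⇒ -6x+2y+98=0] ∩ [|C−(19, 8)|²=90]]
   so C = (16, -1)

C = (16, -1)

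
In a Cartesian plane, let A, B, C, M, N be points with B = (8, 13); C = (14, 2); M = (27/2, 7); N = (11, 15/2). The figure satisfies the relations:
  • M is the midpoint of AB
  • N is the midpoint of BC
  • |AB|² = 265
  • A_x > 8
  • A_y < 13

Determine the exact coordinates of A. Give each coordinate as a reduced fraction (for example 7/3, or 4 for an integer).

1. A_x = 19  [A = 2·M−B = 2·(27/2, 7)−(8, 13)]
2. A_y = 1  [A = 2·M−B = 2·(27/2, 7)−(8, 13)]
   so A = (19, 1)

A = (19, 1)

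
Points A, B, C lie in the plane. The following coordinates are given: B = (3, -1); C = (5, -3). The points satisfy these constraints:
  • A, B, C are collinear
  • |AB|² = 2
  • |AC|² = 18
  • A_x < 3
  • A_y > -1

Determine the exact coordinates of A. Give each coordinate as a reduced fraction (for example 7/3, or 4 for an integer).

1. A_x = 2  [[A, B, C are collinear ⇒ 2x+2y-4=0] ∩ [|A−(3, -1)|²=2]]
2. A_y = 0  [[A, B, C are collinear ⇒ 2x+2y-4=0] ∩ [|A−(3, -1)|²=2]]
   so A = (2, 0)

A = (2, 0)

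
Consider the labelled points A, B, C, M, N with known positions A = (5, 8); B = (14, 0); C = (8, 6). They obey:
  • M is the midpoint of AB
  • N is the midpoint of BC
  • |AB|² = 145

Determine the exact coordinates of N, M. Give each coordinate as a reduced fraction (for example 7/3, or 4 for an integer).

1. M_x = 19/2  [2·M = A+B = (5, 8)+(14, 0)]
2. M_y = 4  [2·M = A+B = (5, 8)+(14, 0)]
   so M = (19/2, 4)
3. N_x = 11  [2·N = B+C = (14, 0)+(8, 6)]
4. N_y = 3  [2·N = B+C = (14, 0)+(8, 6)]
   so N = (11, 3)

N = (11, 3)
M = (19/2, 4)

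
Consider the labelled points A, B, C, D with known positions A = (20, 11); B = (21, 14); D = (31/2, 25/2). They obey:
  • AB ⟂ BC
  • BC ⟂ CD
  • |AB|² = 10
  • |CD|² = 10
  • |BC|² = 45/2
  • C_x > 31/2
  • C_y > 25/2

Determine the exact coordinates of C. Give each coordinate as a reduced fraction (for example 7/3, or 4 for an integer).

C = (33/2, 31/2)

1. C_x = 33/2  [[AB ⟂ BC ⇒ 1x+3y-63=0] ∩ [|C−(31/2, 25/2)|²=10]]
2. C_y = 31/2  [[AB ⟂ BC ⇒ 1x+3y-63=0] ∩ [|C−(31/2, 25/2)|²=10]]
   so C = (33/2, 31/2)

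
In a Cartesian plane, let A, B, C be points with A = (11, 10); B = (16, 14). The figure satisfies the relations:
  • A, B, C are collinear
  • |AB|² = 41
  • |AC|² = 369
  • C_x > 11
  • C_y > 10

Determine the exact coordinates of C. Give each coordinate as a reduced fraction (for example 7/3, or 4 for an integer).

C = (26, 22)

1. C_x = 26  [[A, B, C are collinear ⇒ -4x+5y-6=0] ∩ [|C−(11, 10)|²=369]]
2. C_y = 22  [[A, B, C are collinear ⇒ -4x+5y-6=0] ∩ [|C−(11, 10)|²=369]]
   so C = (26, 22)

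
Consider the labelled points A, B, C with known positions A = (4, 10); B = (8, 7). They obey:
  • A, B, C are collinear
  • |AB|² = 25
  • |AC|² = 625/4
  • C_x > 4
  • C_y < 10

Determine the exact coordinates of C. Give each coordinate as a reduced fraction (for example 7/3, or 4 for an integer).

C = (14, 5/2)

1. C_x = 14  [[A, B, C are collinear ⇒ 3x+4y-52=0] ∩ [|C−(4, 10)|²=625/4]]
2. C_y = 5/2  [[A, B, C are collinear ⇒ 3x+4y-52=0] ∩ [|C−(4, 10)|²=625/4]]
   so C = (14, 5/2)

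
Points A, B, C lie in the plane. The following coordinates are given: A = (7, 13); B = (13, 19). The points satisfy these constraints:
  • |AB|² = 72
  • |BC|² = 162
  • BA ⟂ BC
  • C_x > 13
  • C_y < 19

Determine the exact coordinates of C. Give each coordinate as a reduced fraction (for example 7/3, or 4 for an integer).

C = (22, 10)

1. C_x = 22  [[BA ⟂ BC ⇒ -6x-6y+192=0] ∩ [|C−(13, 19)|²=162]]
2. C_y = 10  [[BA ⟂ BC ⇒ -6x-6y+192=0] ∩ [|C−(13, 19)|²=162]]
   so C = (22, 10)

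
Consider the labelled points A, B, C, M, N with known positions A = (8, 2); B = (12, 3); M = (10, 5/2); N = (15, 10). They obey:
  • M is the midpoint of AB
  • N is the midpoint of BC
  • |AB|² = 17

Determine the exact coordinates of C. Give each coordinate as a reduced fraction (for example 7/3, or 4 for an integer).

C = (18, 17)

1. C_x = 18  [C = 2·N−B = 2·(15, 10)−(12, 3)]
2. C_y = 17  [C = 2·N−B = 2·(15, 10)−(12, 3)]
   so C = (18, 17)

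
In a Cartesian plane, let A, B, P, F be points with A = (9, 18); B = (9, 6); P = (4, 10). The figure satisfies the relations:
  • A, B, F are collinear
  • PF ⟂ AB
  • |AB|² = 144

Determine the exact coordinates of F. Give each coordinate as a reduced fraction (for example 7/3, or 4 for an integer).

1. F_x = 9  [[A, B, F are collinear ⇒ 12x-108=0] ∩ [PF ⟂ AB ⇒ -12y+120=0]]
2. F_y = 10  [[A, B, F are collinear ⇒ 12x-108=0] ∩ [PF ⟂ AB ⇒ -12y+120=0]]
   so F = (9, 10)

F = (9, 10)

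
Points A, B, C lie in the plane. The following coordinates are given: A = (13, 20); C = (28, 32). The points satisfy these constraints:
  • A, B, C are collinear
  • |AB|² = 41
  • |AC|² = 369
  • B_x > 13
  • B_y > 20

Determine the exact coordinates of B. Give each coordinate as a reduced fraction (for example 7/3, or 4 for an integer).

B = (18, 24)

1. B_x = 18  [[A, B, C are collinear ⇒ 12x-15y+144=0] ∩ [|B−(13, 20)|²=41]]
2. B_y = 24  [[A, B, C are collinear ⇒ 12x-15y+144=0] ∩ [|B−(13, 20)|²=41]]
   so B = (18, 24)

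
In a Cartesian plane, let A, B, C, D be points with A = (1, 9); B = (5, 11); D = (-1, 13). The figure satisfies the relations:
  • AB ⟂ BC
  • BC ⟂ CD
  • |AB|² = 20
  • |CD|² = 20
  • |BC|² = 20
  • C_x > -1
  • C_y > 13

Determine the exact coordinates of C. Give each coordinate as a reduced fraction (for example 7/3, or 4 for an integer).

C = (3, 15)

1. C_x = 3  [[AB ⟂ BC ⇒ 4x+2y-42=0] ∩ [|C−(-1, 13)|²=20]]
2. C_y = 15  [[AB ⟂ BC ⇒ 4x+2y-42=0] ∩ [|C−(-1, 13)|²=20]]
   so C = (3, 15)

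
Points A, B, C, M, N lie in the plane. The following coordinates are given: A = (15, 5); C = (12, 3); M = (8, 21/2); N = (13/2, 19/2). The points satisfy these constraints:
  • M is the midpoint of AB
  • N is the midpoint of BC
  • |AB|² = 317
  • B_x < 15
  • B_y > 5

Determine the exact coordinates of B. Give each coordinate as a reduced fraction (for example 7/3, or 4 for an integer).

B = (1, 16)

1. B_x = 1  [B = 2·M−A = 2·(8, 21/2)−(15, 5)]
2. B_y = 16  [B = 2·M−A = 2·(8, 21/2)−(15, 5)]
   so B = (1, 16)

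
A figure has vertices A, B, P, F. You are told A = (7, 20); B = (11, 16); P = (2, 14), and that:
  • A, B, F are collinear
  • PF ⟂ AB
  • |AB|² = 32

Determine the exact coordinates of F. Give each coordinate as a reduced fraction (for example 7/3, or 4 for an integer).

F = (15/2, 39/2)

1. F_x = 15/2  [[A, B, F are collinear ⇒ 4x+4y-108=0] ∩ [PF ⟂ AB ⇒ 4x-4y+48=0]]
2. F_y = 39/2  [[A, B, F are collinear ⇒ 4x+4y-108=0] ∩ [PF ⟂ AB ⇒ 4x-4y+48=0]]
   so F = (15/2, 39/2)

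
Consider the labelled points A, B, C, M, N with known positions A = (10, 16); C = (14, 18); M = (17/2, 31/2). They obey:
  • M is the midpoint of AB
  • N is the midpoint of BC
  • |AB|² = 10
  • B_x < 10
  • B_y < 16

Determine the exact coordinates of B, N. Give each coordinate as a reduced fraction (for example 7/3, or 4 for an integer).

1. B_x = 7  [B = 2·M−A = 2·(17/2, 31/2)−(10, 16)]
2. B_y = 15  [B = 2·M−A = 2·(17/2, 31/2)−(10, 16)]
   so B = (7, 15)
3. N_x = 21/2  [2·N = B+C = (7, 15)+(14, 18)]
4. N_y = 33/2  [2·N = B+C = (7, 15)+(14, 18)]
   so N = (21/2, 33/2)

B = (7, 15)
N = (21/2, 33/2)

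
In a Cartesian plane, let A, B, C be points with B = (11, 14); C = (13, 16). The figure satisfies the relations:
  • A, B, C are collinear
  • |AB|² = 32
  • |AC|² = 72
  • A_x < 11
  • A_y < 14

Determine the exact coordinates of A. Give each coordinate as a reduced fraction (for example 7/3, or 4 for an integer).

1. A_x = 7  [[A, B, C are collinear ⇒ -2x+2y-6=0] ∩ [|A−(11, 14)|²=32]]
2. A_y = 10  [[A, B, C are collinear ⇒ -2x+2y-6=0] ∩ [|A−(11, 14)|²=32]]
   so A = (7, 10)

A = (7, 10)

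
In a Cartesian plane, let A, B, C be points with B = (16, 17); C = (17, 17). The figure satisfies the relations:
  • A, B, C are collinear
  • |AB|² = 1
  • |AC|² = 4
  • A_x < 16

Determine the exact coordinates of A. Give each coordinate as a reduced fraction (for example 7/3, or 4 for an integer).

A = (15, 17)

1. A_x = 15  [[A, B, C are collinear ⇒ 1y-17=0] ∩ [|A−(16, 17)|²=1]]
2. A_y = 17  [[A, B, C are collinear ⇒ 1y-17=0] ∩ [|A−(16, 17)|²=1]]
   so A = (15, 17)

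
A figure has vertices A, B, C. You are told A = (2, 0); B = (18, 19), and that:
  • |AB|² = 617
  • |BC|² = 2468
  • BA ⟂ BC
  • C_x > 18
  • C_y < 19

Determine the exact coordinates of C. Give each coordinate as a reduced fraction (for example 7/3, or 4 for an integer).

C = (56, -13)

1. C_x = 56  [[BA ⟂ BC ⇒ -16x-19y+649=0] ∩ [|C−(18, 19)|²=2468]]
2. C_y = -13  [[BA ⟂ BC ⇒ -16x-19y+649=0] ∩ [|C−(18, 19)|²=2468]]
   so C = (56, -13)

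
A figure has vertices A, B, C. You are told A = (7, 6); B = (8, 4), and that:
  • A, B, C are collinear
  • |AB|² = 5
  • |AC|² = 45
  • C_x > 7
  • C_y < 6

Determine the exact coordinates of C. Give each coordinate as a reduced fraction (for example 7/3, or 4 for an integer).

1. C_x = 10  [[A, B, C are collinear ⇒ 2x+1y-20=0] ∩ [|C−(7, 6)|²=45]]
2. C_y = 0  [[A, B, C are collinear ⇒ 2x+1y-20=0] ∩ [|C−(7, 6)|²=45]]
   so C = (10, 0)

C = (10, 0)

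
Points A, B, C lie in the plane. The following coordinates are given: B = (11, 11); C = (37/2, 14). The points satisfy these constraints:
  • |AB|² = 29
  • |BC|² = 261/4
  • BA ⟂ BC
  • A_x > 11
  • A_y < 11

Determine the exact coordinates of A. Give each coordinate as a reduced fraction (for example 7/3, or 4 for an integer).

1. A_x = 13  [[BA ⟂ BC ⇒ 15/2x+3y-231/2=0] ∩ [|A−(11, 11)|²=29]]
2. A_y = 6  [[BA ⟂ BC ⇒ 15/2x+3y-231/2=0] ∩ [|A−(11, 11)|²=29]]
   so A = (13, 6)

A = (13, 6)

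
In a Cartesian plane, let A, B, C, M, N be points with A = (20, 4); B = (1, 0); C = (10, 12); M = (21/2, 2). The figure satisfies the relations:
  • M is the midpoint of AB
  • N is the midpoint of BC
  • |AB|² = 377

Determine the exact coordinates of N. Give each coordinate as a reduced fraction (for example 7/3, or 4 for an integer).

N = (11/2, 6)

1. N_x = 11/2  [2·N = B+C = (1, 0)+(10, 12)]
2. N_y = 6  [2·N = B+C = (1, 0)+(10, 12)]
   so N = (11/2, 6)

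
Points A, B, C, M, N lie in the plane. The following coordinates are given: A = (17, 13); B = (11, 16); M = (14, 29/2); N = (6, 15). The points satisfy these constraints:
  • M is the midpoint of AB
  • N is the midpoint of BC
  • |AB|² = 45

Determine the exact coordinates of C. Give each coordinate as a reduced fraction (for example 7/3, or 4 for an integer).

1. C_x = 1  [C = 2·N−B = 2·(6, 15)−(11, 16)]
2. C_y = 14  [C = 2·N−B = 2·(6, 15)−(11, 16)]
   so C = (1, 14)

C = (1, 14)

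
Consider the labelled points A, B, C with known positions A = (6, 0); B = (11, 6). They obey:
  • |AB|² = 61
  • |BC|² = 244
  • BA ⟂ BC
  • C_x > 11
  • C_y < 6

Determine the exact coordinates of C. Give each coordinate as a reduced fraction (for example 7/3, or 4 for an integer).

1. C_x = 23  [[BA ⟂ BC ⇒ -5x-6y+91=0] ∩ [|C−(11, 6)|²=244]]
2. C_y = -4  [[BA ⟂ BC ⇒ -5x-6y+91=0] ∩ [|C−(11, 6)|²=244]]
   so C = (23, -4)

C = (23, -4)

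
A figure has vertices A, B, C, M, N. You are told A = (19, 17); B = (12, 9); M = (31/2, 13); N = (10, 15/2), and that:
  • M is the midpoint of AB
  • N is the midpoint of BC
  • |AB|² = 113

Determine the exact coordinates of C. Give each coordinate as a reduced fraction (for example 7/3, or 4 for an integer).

C = (8, 6)

1. C_x = 8  [C = 2·N−B = 2·(10, 15/2)−(12, 9)]
2. C_y = 6  [C = 2·N−B = 2·(10, 15/2)−(12, 9)]
   so C = (8, 6)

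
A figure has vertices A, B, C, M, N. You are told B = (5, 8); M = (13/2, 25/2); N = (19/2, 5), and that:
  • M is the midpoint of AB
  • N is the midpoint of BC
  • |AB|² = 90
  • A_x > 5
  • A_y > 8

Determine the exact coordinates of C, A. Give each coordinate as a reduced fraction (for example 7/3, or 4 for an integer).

1. A_x = 8  [A = 2·M−B = 2·(13/2, 25/2)−(5, 8)]
2. A_y = 17  [A = 2·M−B = 2·(13/2, 25/2)−(5, 8)]
   so A = (8, 17)
3. C_x = 14  [C = 2·N−B = 2·(19/2, 5)−(5, 8)]
4. C_y = 2  [C = 2·N−B = 2·(19/2, 5)−(5, 8)]
   so C = (14, 2)

C = (14, 2)
A = (8, 17)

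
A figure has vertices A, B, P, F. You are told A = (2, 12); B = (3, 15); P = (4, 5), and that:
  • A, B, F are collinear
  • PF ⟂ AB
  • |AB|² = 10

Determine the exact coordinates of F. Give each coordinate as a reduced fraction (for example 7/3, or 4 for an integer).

F = (1/10, 63/10)

1. F_x = 1/10  [[A, B, F are collinear ⇒ -3x+1y-6=0] ∩ [PF ⟂ AB ⇒ 1x+3y-19=0]]
2. F_y = 63/10  [[A, B, F are collinear ⇒ -3x+1y-6=0] ∩ [PF ⟂ AB ⇒ 1x+3y-19=0]]
   so F = (1/10, 63/10)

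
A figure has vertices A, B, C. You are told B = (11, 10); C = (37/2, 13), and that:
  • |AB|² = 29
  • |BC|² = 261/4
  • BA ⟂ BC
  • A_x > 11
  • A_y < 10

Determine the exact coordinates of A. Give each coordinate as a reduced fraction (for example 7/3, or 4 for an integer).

A = (13, 5)

1. A_x = 13  [[BA ⟂ BC ⇒ 15/2x+3y-225/2=0] ∩ [|A−(11, 10)|²=29]]
2. A_y = 5  [[BA ⟂ BC ⇒ 15/2x+3y-225/2=0] ∩ [|A−(11, 10)|²=29]]
   so A = (13, 5)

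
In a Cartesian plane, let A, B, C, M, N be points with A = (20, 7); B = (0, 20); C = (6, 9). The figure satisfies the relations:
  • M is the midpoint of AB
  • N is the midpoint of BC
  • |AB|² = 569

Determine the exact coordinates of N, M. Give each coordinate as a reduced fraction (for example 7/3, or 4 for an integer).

N = (3, 29/2)
M = (10, 27/2)

1. M_x = 10  [2·M = A+B = (20, 7)+(0, 20)]
2. M_y = 27/2  [2·M = A+B = (20, 7)+(0, 20)]
   so M = (10, 27/2)
3. N_x = 3  [2·N = B+C = (0, 20)+(6, 9)]
4. N_y = 29/2  [2·N = B+C = (0, 20)+(6, 9)]
   so N = (3, 29/2)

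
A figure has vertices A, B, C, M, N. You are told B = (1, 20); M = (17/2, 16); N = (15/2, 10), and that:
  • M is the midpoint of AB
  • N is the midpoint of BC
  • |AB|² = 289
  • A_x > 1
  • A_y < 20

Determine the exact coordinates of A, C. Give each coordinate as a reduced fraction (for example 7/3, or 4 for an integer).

1. A_x = 16  [A = 2·M−B = 2·(17/2, 16)−(1, 20)]
2. A_y = 12  [A = 2·M−B = 2·(17/2, 16)−(1, 20)]
   so A = (16, 12)
3. C_x = 14  [C = 2·N−B = 2·(15/2, 10)−(1, 20)]
4. C_y = 0  [C = 2·N−B = 2·(15/2, 10)−(1, 20)]
   so C = (14, 0)

A = (16, 12)
C = (14, 0)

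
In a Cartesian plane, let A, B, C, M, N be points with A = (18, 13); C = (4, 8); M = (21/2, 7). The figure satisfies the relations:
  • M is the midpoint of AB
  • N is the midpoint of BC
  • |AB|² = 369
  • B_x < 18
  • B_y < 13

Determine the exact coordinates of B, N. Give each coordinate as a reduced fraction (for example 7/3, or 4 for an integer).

B = (3, 1)
N = (7/2, 9/2)

1. B_x = 3  [B = 2·M−A = 2·(21/2, 7)−(18, 13)]
2. B_y = 1  [B = 2·M−A = 2·(21/2, 7)−(18, 13)]
   so B = (3, 1)
3. N_x = 7/2  [2·N = B+C = (3, 1)+(4, 8)]
4. N_y = 9/2  [2·N = B+C = (3, 1)+(4, 8)]
   so N = (7/2, 9/2)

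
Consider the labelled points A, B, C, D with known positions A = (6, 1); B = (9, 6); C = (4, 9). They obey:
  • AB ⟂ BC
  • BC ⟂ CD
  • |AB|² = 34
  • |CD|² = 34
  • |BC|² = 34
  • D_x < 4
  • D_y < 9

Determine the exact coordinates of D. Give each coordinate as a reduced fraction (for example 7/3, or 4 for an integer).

1. D_x = 1  [[BC ⟂ CD ⇒ -5x+3y-7=0] ∩ [|D−(4, 9)|²=34]]
2. D_y = 4  [[BC ⟂ CD ⇒ -5x+3y-7=0] ∩ [|D−(4, 9)|²=34]]
   so D = (1, 4)

D = (1, 4)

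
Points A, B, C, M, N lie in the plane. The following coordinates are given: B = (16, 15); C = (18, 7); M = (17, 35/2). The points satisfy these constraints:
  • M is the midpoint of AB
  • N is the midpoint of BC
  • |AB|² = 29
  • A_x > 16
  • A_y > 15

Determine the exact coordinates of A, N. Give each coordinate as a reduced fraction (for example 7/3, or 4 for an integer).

A = (18, 20)
N = (17, 11)

1. A_x = 18  [A = 2·M−B = 2·(17, 35/2)−(16, 15)]
2. A_y = 20  [A = 2·M−B = 2·(17, 35/2)−(16, 15)]
   so A = (18, 20)
3. N_x = 17  [2·N = B+C = (16, 15)+(18, 7)]
4. N_y = 11  [2·N = B+C = (16, 15)+(18, 7)]
   so N = (17, 11)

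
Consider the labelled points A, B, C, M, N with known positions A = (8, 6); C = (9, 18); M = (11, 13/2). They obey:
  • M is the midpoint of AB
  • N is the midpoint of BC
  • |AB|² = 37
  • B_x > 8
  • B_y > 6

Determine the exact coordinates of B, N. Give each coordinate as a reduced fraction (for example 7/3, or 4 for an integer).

1. B_x = 14  [B = 2·M−A = 2·(11, 13/2)−(8, 6)]
2. B_y = 7  [B = 2·M−A = 2·(11, 13/2)−(8, 6)]
   so B = (14, 7)
3. N_x = 23/2  [2·N = B+C = (14, 7)+(9, 18)]
4. N_y = 25/2  [2·N = B+C = (14, 7)+(9, 18)]
   so N = (23/2, 25/2)

B = (14, 7)
N = (23/2, 25/2)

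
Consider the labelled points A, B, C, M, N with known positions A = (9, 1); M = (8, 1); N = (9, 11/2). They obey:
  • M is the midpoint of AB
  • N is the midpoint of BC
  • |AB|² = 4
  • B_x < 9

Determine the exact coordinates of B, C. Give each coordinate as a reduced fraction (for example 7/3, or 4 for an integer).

B = (7, 1)
C = (11, 10)

1. B_x = 7  [B = 2·M−A = 2·(8, 1)−(9, 1)]
2. B_y = 1  [B = 2·M−A = 2·(8, 1)−(9, 1)]
   so B = (7, 1)
3. C_x = 11  [C = 2·N−B = 2·(9, 11/2)−(7, 1)]
4. C_y = 10  [C = 2·N−B = 2·(9, 11/2)−(7, 1)]
   so C = (11, 10)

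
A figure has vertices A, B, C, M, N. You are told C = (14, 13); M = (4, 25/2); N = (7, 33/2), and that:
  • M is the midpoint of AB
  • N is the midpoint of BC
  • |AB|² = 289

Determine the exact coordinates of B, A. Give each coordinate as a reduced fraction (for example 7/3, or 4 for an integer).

B = (0, 20)
A = (8, 5)

1. B_x = 0  [B = 2·N−C = 2·(7, 33/2)−(14, 13)]
2. B_y = 20  [B = 2·N−C = 2·(7, 33/2)−(14, 13)]
   so B = (0, 20)
3. A_x = 8  [A = 2·M−B = 2·(4, 25/2)−(0, 20)]
4. A_y = 5  [A = 2·M−B = 2·(4, 25/2)−(0, 20)]
   so A = (8, 5)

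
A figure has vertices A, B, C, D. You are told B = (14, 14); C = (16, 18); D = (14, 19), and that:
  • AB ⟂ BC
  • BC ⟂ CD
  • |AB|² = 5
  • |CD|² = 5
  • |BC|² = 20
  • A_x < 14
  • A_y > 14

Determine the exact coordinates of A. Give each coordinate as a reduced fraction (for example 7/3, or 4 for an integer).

A = (12, 15)

1. A_x = 12  [[AB ⟂ BC ⇒ -2x-4y+84=0] ∩ [|A−(14, 14)|²=5]]
2. A_y = 15  [[AB ⟂ BC ⇒ -2x-4y+84=0] ∩ [|A−(14, 14)|²=5]]
   so A = (12, 15)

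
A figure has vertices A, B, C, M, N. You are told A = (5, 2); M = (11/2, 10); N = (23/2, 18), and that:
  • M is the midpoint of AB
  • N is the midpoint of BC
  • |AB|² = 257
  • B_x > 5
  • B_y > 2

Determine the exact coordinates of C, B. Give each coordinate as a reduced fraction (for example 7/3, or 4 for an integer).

C = (17, 18)
B = (6, 18)

1. B_x = 6  [B = 2·M−A = 2·(11/2, 10)−(5, 2)]
2. B_y = 18  [B = 2·M−A = 2·(11/2, 10)−(5, 2)]
   so B = (6, 18)
3. C_x = 17  [C = 2·N−B = 2·(23/2, 18)−(6, 18)]
4. C_y = 18  [C = 2·N−B = 2·(23/2, 18)−(6, 18)]
   so C = (17, 18)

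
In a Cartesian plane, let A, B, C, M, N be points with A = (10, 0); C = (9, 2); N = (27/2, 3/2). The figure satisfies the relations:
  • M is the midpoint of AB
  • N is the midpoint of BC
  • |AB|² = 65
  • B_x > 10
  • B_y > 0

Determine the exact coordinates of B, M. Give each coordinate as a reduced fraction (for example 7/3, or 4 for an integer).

1. B_x = 18  [B = 2·N−C = 2·(27/2, 3/2)−(9, 2)]
2. B_y = 1  [B = 2·N−C = 2·(27/2, 3/2)−(9, 2)]
   so B = (18, 1)
3. M_x = 14  [2·M = A+B = (10, 0)+(18, 1)]
4. M_y = 1/2  [2·M = A+B = (10, 0)+(18, 1)]
   so M = (14, 1/2)

B = (18, 1)
M = (14, 1/2)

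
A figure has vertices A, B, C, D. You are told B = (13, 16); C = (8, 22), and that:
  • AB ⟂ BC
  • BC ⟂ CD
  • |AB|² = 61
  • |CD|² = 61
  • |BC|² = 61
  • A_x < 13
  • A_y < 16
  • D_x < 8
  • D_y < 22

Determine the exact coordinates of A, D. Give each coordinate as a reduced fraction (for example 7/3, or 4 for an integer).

1. A_x = 7  [[AB ⟂ BC ⇒ 5x-6y+31=0] ∩ [|A−(13, 16)|²=61]]
2. A_y = 11  [[AB ⟂ BC ⇒ 5x-6y+31=0] ∩ [|A−(13, 16)|²=61]]
   so A = (7, 11)
3. D_x = 2  [[BC ⟂ CD ⇒ -5x+6y-92=0] ∩ [|D−(8, 22)|²=61]]
4. D_y = 17  [[BC ⟂ CD ⇒ -5x+6y-92=0] ∩ [|D−(8, 22)|²=61]]
   so D = (2, 17)

A = (7, 11)
D = (2, 17)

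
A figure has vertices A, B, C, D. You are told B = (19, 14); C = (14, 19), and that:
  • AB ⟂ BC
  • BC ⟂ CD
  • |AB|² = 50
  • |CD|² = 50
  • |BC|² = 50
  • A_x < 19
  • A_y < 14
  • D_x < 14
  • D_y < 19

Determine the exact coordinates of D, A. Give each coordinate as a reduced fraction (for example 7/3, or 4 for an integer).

1. D_x = 9  [[BC ⟂ CD ⇒ -5x+5y-25=0] ∩ [|D−(14, 19)|²=50]]
2. D_y = 14  [[BC ⟂ CD ⇒ -5x+5y-25=0] ∩ [|D−(14, 19)|²=50]]
   so D = (9, 14)
3. A_x = 14  [[AB ⟂ BC ⇒ 5x-5y-25=0] ∩ [|A−(19, 14)|²=50]]
4. A_y = 9  [[AB ⟂ BC ⇒ 5x-5y-25=0] ∩ [|A−(19, 14)|²=50]]
   so A = (14, 9)

D = (9, 14)
A = (14, 9)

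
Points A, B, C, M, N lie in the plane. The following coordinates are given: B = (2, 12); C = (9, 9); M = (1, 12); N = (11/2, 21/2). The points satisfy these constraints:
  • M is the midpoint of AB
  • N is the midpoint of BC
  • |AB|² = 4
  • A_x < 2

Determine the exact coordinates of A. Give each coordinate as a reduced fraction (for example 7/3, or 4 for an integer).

1. A_x = 0  [A = 2·M−B = 2·(1, 12)−(2, 12)]
2. A_y = 12  [A = 2·M−B = 2·(1, 12)−(2, 12)]
   so A = (0, 12)

A = (0, 12)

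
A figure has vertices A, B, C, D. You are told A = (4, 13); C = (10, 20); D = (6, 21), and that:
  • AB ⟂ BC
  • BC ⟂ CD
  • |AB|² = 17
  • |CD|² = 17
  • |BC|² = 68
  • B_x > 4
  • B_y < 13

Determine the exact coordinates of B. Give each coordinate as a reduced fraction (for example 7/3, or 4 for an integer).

B = (8, 12)

1. B_x = 8  [[BC ⟂ CD ⇒ 4x-1y-20=0] ∩ [|B−(4, 13)|²=17]]
2. B_y = 12  [[BC ⟂ CD ⇒ 4x-1y-20=0] ∩ [|B−(4, 13)|²=17]]
   so B = (8, 12)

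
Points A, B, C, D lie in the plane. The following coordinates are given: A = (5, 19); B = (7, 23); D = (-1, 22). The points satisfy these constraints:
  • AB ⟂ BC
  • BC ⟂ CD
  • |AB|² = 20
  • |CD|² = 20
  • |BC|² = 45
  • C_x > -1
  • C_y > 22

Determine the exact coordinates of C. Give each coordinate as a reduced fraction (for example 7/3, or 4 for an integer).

1. C_x = 1  [[AB ⟂ BC ⇒ 2x+4y-106=0] ∩ [|C−(-1, 22)|²=20]]
2. C_y = 26  [[AB ⟂ BC ⇒ 2x+4y-106=0] ∩ [|C−(-1, 22)|²=20]]
   so C = (1, 26)

C = (1, 26)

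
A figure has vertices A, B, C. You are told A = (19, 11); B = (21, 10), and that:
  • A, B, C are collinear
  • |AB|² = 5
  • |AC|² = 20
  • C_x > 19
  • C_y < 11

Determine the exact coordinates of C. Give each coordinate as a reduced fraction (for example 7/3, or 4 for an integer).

C = (23, 9)

1. C_x = 23  [[A, B, C are collinear ⇒ 1x+2y-41=0] ∩ [|C−(19, 11)|²=20]]
2. C_y = 9  [[A, B, C are collinear ⇒ 1x+2y-41=0] ∩ [|C−(19, 11)|²=20]]
   so C = (23, 9)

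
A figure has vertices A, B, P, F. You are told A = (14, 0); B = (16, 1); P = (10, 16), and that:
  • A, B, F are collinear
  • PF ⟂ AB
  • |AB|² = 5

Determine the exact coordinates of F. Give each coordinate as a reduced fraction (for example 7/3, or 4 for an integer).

F = (86/5, 8/5)

1. F_x = 86/5  [[A, B, F are collinear ⇒ -1x+2y+14=0] ∩ [PF ⟂ AB ⇒ 2x+1y-36=0]]
2. F_y = 8/5  [[A, B, F are collinear ⇒ -1x+2y+14=0] ∩ [PF ⟂ AB ⇒ 2x+1y-36=0]]
   so F = (86/5, 8/5)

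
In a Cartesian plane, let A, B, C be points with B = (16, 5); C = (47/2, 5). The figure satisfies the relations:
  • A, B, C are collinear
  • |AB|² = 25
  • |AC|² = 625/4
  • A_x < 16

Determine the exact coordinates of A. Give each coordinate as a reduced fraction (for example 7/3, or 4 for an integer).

A = (11, 5)

1. A_x = 11  [[A, B, C are collinear ⇒ 15/2y-75/2=0] ∩ [|A−(16, 5)|²=25]]
2. A_y = 5  [[A, B, C are collinear ⇒ 15/2y-75/2=0] ∩ [|A−(16, 5)|²=25]]
   so A = (11, 5)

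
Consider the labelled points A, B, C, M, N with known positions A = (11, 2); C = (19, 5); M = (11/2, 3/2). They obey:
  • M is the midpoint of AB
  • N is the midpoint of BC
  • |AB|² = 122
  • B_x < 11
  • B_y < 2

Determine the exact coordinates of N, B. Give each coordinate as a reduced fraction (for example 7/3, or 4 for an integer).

N = (19/2, 3)
B = (0, 1)

1. B_x = 0  [B = 2·M−A = 2·(11/2, 3/2)−(11, 2)]
2. B_y = 1  [B = 2·M−A = 2·(11/2, 3/2)−(11, 2)]
   so B = (0, 1)
3. N_x = 19/2  [2·N = B+C = (0, 1)+(19, 5)]
4. N_y = 3  [2·N = B+C = (0, 1)+(19, 5)]
   so N = (19/2, 3)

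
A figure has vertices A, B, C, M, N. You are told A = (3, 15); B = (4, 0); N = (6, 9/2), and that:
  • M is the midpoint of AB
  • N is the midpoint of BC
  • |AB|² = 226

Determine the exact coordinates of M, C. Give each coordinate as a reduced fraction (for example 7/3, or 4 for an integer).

M = (7/2, 15/2)
C = (8, 9)

1. M_x = 7/2  [2·M = A+B = (3, 15)+(4, 0)]
2. M_y = 15/2  [2·M = A+B = (3, 15)+(4, 0)]
   so M = (7/2, 15/2)
3. C_x = 8  [C = 2·N−B = 2·(6, 9/2)−(4, 0)]
4. C_y = 9  [C = 2·N−B = 2·(6, 9/2)−(4, 0)]
   so C = (8, 9)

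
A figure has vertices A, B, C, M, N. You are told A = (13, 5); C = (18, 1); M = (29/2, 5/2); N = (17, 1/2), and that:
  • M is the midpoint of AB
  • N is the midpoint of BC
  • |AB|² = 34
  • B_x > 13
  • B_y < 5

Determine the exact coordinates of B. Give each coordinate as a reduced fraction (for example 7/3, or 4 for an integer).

B = (16, 0)

1. B_x = 16  [B = 2·M−A = 2·(29/2, 5/2)−(13, 5)]
2. B_y = 0  [B = 2·M−A = 2·(29/2, 5/2)−(13, 5)]
   so B = (16, 0)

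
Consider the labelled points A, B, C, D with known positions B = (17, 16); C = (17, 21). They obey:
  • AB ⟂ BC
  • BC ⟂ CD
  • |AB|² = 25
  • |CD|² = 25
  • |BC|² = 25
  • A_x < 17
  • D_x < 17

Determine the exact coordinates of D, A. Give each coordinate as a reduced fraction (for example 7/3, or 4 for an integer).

D = (12, 21)
A = (12, 16)

1. D_x = 12  [[BC ⟂ CD ⇒ 5y-105=0] ∩ [|D−(17, 21)|²=25]]
2. D_y = 21  [[BC ⟂ CD ⇒ 5y-105=0] ∩ [|D−(17, 21)|²=25]]
   so D = (12, 21)
3. A_x = 12  [[AB ⟂ BC ⇒ -5y+80=0] ∩ [|A−(17, 16)|²=25]]
4. A_y = 16  [[AB ⟂ BC ⇒ -5y+80=0] ∩ [|A−(17, 16)|²=25]]
   so A = (12, 16)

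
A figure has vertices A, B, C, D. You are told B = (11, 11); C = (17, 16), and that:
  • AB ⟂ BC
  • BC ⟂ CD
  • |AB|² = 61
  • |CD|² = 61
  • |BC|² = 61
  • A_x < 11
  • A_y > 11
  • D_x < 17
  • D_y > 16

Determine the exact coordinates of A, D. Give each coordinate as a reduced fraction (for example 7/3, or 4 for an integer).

1. A_x = 6  [[AB ⟂ BC ⇒ -6x-5y+121=0] ∩ [|A−(11, 11)|²=61]]
2. A_y = 17  [[AB ⟂ BC ⇒ -6x-5y+121=0] ∩ [|A−(11, 11)|²=61]]
   so A = (6, 17)
3. D_x = 12  [[BC ⟂ CD ⇒ 6x+5y-182=0] ∩ [|D−(17, 16)|²=61]]
4. D_y = 22  [[BC ⟂ CD ⇒ 6x+5y-182=0] ∩ [|D−(17, 16)|²=61]]
   so D = (12, 22)

A = (6, 17)
D = (12, 22)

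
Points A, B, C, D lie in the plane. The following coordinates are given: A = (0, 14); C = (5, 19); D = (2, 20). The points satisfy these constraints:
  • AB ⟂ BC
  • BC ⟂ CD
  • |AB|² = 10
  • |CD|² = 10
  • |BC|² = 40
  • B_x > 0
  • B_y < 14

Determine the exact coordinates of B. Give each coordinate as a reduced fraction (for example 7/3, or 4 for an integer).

B = (3, 13)

1. B_x = 3  [[BC ⟂ CD ⇒ 3x-1y+4=0] ∩ [|B−(0, 14)|²=10]]
2. B_y = 13  [[BC ⟂ CD ⇒ 3x-1y+4=0] ∩ [|B−(0, 14)|²=10]]
   so B = (3, 13)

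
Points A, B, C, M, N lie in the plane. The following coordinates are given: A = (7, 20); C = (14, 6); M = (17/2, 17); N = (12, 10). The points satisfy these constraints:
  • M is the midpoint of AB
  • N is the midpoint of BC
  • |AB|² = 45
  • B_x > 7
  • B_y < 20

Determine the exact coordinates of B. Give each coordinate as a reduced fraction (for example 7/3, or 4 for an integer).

1. B_x = 10  [B = 2·M−A = 2·(17/2, 17)−(7, 20)]
2. B_y = 14  [B = 2·M−A = 2·(17/2, 17)−(7, 20)]
   so B = (10, 14)

B = (10, 14)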